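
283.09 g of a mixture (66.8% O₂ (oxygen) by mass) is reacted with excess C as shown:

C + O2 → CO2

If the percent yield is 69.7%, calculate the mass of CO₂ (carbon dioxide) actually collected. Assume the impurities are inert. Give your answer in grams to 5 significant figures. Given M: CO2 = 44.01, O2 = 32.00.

181.27 g

Pure O2 available = 283.09 g × 0.668 = 189.104 g.
n(O2) = 189.104 g / 32.00 g/mol = 5.90950 mol.
From the equation the O2:CO2 mole ratio is 1:1, so n(CO2) = 5.90950 × 1/1 = 5.90950 mol.
Mass of CO2 = 5.90950 mol × 44.01 g/mol = 260.077 g.
Actual mass collected = 260.077 g × 0.697 = 181.274 g.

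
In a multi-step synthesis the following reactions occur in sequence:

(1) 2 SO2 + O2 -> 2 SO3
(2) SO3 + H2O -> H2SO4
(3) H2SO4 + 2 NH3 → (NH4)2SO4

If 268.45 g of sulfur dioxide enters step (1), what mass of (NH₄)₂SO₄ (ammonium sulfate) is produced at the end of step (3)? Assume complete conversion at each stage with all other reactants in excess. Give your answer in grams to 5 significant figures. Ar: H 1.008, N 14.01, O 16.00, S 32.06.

553.76 g

M(SO2) = 32.06 + 2(16.00) = 64.06 g/mol.
M((NH4)2SO4) = 2(14.01) + 8(1.008) + 32.06 + 4(16.00) = 132.144 g/mol.
n(SO2) = 268.45 / 64.06 = 4.19060 mol.
Reaction (1): SO2→SO3 ratio 2:2 ⇒ n(SO3) = 4.19060 mol.
Reaction (2): SO3→H2SO4 ratio 1:1 ⇒ n(H2SO4) = 4.19060 mol.
Reaction (3): H2SO4→(NH4)2SO4 ratio 1:1 ⇒ n((NH4)2SO4) = 4.19060 mol.
Mass of (NH4)2SO4 = 4.19060 × 132.144 = 553.763 g.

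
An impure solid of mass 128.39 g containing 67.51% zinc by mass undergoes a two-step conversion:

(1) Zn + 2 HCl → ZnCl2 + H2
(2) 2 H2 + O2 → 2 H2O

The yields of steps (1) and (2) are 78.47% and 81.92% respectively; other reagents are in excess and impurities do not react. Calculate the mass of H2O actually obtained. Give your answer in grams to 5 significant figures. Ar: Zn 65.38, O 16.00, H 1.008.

Pure Zn = 128.39 × 0.6751 = 86.6761 g.
M(Zn) = 65.38 g/mol.
M(H2O) = 2(1.008) + 16.00 = 18.016 g/mol.
n(Zn) = 86.6761 / 65.38 = 1.32573 mol.
Step 1 (Zn:H2 = 1:1): theoretical n(H2) = 1.32573 mol; at 78.47% yield, n(H2) = 1.04030 mol.
Step 2 (H2:H2O = 2:2): theoretical n(H2O) = 1.04030 mol, so theoretical mass = 1.04030 × 18.016 = 18.7420 g.
At 81.92% yield, actual mass of H2O = 18.7420 × 0.8192 = 15.3535 g.

15.353 g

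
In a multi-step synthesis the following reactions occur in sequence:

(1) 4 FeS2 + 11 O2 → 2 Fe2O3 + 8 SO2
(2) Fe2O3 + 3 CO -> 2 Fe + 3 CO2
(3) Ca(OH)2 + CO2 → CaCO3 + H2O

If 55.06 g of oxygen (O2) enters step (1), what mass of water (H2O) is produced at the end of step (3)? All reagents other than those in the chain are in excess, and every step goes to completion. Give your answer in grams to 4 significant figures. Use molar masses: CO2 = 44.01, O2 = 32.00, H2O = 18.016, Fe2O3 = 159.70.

16.91 g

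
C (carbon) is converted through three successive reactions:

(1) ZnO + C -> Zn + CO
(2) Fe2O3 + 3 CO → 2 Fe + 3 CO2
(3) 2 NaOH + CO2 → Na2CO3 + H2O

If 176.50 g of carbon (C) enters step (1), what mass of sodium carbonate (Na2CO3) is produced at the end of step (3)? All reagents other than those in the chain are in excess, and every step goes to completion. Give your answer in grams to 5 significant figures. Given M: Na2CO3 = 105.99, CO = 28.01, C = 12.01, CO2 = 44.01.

1557.6 g

n(C) = 176.50 / 12.01 = 14.6961 mol.
Reaction (1): C→CO ratio 1:1 ⇒ n(CO) = 14.6961 mol.
Reaction (2): CO→CO2 ratio 3:3 ⇒ n(CO2) = 14.6961 mol.
Reaction (3): CO2→Na2CO3 ratio 1:1 ⇒ n(Na2CO3) = 14.6961 mol.
Mass of Na2CO3 = 14.6961 × 105.99 = 1557.64 g.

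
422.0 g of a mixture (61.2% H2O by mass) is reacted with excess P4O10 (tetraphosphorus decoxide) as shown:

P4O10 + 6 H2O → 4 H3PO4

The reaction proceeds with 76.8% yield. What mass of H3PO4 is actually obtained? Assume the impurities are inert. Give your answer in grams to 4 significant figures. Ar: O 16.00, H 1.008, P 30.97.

719.2 g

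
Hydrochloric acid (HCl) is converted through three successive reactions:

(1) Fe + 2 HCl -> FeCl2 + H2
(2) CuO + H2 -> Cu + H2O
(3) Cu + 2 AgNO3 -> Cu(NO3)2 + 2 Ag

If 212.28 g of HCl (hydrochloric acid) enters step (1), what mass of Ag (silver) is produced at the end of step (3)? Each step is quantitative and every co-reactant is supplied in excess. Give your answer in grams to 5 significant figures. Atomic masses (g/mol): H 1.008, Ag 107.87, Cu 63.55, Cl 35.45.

628.08 g

M(HCl) = 1.008 + 35.45 = 36.458 g/mol.
M(Ag) = 107.87 g/mol.
n(HCl) = 212.28 / 36.458 = 5.82259 mol.
Reaction (1): HCl→H2 ratio 2:1 ⇒ n(H2) = 2.91130 mol.
Reaction (2): H2→Cu ratio 1:1 ⇒ n(Cu) = 2.91130 mol.
Reaction (3): Cu→Ag ratio 1:2 ⇒ n(Ag) = 5.82259 mol.
Mass of Ag = 5.82259 × 107.87 = 628.083 g.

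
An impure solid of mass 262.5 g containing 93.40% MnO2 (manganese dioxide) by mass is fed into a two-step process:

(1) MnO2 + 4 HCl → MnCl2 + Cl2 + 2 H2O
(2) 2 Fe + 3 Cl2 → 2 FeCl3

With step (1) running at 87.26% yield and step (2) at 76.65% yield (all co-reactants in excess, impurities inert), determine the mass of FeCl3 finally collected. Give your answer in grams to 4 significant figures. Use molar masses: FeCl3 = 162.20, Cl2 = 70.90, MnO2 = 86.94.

204.0 g

Pure MnO2 = 262.5 × 0.9340 = 245.18 g.
n(MnO2) = 245.18 / 86.94 = 2.8200 mol.
Step 1 (MnO2:Cl2 = 1:1): theoretical n(Cl2) = 2.8200 mol; at 87.26% yield, n(Cl2) = 2.4608 mol.
Step 2 (Cl2:FeCl3 = 3:2): theoretical n(FeCl3) = 1.6405 mol, so theoretical mass = 1.6405 × 162.20 = 266.09 g.
At 76.65% yield, actual mass of FeCl3 = 266.09 × 0.7665 = 203.96 g.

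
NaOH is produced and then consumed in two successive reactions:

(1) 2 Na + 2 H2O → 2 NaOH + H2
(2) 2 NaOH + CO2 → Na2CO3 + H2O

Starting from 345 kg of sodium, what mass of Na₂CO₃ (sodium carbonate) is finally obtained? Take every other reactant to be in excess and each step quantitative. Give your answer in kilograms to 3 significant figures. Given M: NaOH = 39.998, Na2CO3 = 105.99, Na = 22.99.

345 kg = 345000 g.
n(Na) = 345000 / 22.99 = 15010 mol.
Step 1 gives a 2:2 ratio of Na to NaOH, so n(NaOH) = 15010 mol.
In step 2 the NaOH:Na2CO3 ratio is 2:1, so n(Na2CO3) = 7503 mol.
Mass of Na2CO3 = 7503 × 105.99 = 795300 g = 795 kg.

795 kg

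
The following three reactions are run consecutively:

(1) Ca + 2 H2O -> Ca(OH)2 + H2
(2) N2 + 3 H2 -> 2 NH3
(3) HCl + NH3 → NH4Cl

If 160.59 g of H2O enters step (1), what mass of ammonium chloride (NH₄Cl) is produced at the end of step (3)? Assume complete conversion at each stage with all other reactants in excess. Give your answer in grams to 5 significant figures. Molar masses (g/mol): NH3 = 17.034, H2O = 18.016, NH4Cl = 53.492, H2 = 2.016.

158.94 g

n(H2O) = 160.59 / 18.016 = 8.91374 mol.
Reaction (1): H2O→H2 ratio 2:1 ⇒ n(H2) = 4.45687 mol.
Reaction (2): H2→NH3 ratio 3:2 ⇒ n(NH3) = 2.97125 mol.
Reaction (3): NH3→NH4Cl ratio 1:1 ⇒ n(NH4Cl) = 2.97125 mol.
Mass of NH4Cl = 2.97125 × 53.492 = 158.938 g.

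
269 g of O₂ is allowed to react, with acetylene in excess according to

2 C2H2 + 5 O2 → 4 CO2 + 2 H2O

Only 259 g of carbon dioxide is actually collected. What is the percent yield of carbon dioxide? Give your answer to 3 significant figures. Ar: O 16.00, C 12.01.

M(O2) = 2(16.00) = 32.00 g/mol.
M(CO2) = 12.01 + 2(16.00) = 44.01 g/mol.
n(O2) = 269.0 g / 32.00 g/mol = 8.406 mol.
From the equation the O2:CO2 mole ratio is 5:4, so n(CO2) = 8.406 × 4/5 = 6.725 mol.
Mass of CO2 = 6.725 mol × 44.01 g/mol = 296.0 g.
This is the theoretical yield. Percent yield = 259 g / 296.0 g × 100% = 87.51%.

87.5 %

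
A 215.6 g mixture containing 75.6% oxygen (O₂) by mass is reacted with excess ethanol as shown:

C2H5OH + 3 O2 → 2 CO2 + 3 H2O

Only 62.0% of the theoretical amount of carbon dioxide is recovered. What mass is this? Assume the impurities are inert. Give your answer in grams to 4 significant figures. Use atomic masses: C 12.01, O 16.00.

Pure O2 available = 215.6 g × 0.756 = 162.99 g.
M(O2) = 2(16.00) = 32.00 g/mol.
M(CO2) = 12.01 + 2(16.00) = 44.01 g/mol.
n(O2) = 162.99 g / 32.00 g/mol = 5.0935 mol.
From the equation the O2:CO2 mole ratio is 3:2, so n(CO2) = 5.0935 × 2/3 = 3.3957 mol.
Mass of CO2 = 3.3957 mol × 44.01 g/mol = 149.44 g.
Actual mass collected = 149.44 g × 0.620 = 92.656 g.

92.66 g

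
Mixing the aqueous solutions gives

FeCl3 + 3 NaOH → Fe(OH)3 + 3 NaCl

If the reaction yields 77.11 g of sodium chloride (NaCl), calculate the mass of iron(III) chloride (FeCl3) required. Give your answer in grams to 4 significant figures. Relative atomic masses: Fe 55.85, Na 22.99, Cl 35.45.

71.34 g

M(NaCl) = 22.99 + 35.45 = 58.44 g/mol.
M(FeCl3) = 55.85 + 3(35.45) = 162.20 g/mol.
n(NaCl) = 77.110 g / 58.44 g/mol = 1.3195 mol.
From the equation the NaCl:FeCl3 mole ratio is 3:1, so n(FeCl3) = 1.3195 × 1/3 = 0.43982 mol.
Mass of FeCl3 = 0.43982 mol × 162.20 g/mol = 71.340 g.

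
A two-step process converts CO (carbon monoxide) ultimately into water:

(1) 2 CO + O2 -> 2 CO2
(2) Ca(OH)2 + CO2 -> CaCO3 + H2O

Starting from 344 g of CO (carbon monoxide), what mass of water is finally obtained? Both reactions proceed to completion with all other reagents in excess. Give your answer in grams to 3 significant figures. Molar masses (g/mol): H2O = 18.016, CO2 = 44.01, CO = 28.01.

221 g

n(CO) = 344.0 / 28.01 = 12.28 mol.
Step 1 gives a 2:2 ratio of CO to CO2, so n(CO2) = 12.28 mol.
In step 2 the CO2:H2O ratio is 1:1, so n(H2O) = 12.28 mol.
Mass of H2O = 12.28 × 18.016 = 221.3 g.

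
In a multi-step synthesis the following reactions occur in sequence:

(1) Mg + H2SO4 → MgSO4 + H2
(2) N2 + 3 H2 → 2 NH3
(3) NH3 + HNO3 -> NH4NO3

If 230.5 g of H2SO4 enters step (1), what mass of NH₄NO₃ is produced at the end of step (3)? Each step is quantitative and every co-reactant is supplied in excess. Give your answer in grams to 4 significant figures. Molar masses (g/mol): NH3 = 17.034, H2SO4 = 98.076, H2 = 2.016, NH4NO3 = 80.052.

n(H2SO4) = 230.5 / 98.076 = 2.3502 mol.
Reaction (1): H2SO4→H2 ratio 1:1 ⇒ n(H2) = 2.3502 mol.
Reaction (2): H2→NH3 ratio 3:2 ⇒ n(NH3) = 1.5668 mol.
Reaction (3): NH3→NH4NO3 ratio 1:1 ⇒ n(NH4NO3) = 1.5668 mol.
Mass of NH4NO3 = 1.5668 × 80.052 = 125.43 g.

125.4 g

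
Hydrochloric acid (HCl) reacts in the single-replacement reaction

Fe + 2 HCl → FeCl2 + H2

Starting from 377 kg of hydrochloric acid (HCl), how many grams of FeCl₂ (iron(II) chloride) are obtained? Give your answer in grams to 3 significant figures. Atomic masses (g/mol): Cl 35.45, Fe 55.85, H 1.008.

655000 g

M(HCl) = 1.008 + 35.45 = 36.458 g/mol.
M(FeCl2) = 55.85 + 2(35.45) = 126.75 g/mol.
Convert: 377 kg = 377000 g.
n(HCl) = 377000 g / 36.458 g/mol = 10340 mol.
From the equation the HCl:FeCl2 mole ratio is 2:1, so n(FeCl2) = 10340 × 1/2 = 5170 mol.
Mass of FeCl2 = 5170 mol × 126.75 g/mol = 655300 g.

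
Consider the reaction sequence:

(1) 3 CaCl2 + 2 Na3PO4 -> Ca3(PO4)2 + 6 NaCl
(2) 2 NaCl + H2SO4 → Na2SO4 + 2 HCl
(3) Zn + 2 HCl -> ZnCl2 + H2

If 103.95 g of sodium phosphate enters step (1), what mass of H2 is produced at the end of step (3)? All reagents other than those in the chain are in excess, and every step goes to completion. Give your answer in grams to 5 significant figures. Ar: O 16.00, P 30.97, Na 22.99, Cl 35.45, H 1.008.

1.9174 g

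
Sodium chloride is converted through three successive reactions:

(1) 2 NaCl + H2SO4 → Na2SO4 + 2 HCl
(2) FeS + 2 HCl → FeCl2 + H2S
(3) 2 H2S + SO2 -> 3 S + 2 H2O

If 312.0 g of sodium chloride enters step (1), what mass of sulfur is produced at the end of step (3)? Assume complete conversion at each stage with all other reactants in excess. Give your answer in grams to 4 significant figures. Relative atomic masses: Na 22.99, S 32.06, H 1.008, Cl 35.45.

128.4 g

M(NaCl) = 22.99 + 35.45 = 58.44 g/mol.
M(S) = 32.06 g/mol.
n(NaCl) = 312.0 / 58.44 = 5.3388 mol.
Reaction (1): NaCl→HCl ratio 2:2 ⇒ n(HCl) = 5.3388 mol.
Reaction (2): HCl→H2S ratio 2:1 ⇒ n(H2S) = 2.6694 mol.
Reaction (3): H2S→S ratio 2:3 ⇒ n(S) = 4.0041 mol.
Mass of S = 4.0041 × 32.06 = 128.37 g.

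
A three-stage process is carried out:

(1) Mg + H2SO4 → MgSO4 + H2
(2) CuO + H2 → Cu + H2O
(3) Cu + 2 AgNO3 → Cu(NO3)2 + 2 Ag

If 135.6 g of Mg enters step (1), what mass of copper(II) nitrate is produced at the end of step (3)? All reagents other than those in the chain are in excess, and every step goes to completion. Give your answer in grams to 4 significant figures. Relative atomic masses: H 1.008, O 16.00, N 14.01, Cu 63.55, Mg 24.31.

M(Mg) = 24.31 g/mol.
M(Cu(NO3)2) = 63.55 + 2(14.01) + 6(16.00) = 187.57 g/mol.
n(Mg) = 135.6 / 24.31 = 5.5780 mol.
Reaction (1): Mg→H2 ratio 1:1 ⇒ n(H2) = 5.5780 mol.
Reaction (2): H2→Cu ratio 1:1 ⇒ n(Cu) = 5.5780 mol.
Reaction (3): Cu→Cu(NO3)2 ratio 1:1 ⇒ n(Cu(NO3)2) = 5.5780 mol.
Mass of Cu(NO3)2 = 5.5780 × 187.57 = 1046.3 g.

1046 g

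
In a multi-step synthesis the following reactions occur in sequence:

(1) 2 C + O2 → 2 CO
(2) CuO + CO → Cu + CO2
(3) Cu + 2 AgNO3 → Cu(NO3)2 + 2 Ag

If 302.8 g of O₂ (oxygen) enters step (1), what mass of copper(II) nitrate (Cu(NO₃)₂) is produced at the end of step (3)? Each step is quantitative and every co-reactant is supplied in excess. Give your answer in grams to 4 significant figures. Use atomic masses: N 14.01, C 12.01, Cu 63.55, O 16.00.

M(O2) = 2(16.00) = 32.00 g/mol.
M(Cu(NO3)2) = 63.55 + 2(14.01) + 6(16.00) = 187.57 g/mol.
n(O2) = 302.8 / 32.00 = 9.4625 mol.
Reaction (1): O2→CO ratio 1:2 ⇒ n(CO) = 18.925 mol.
Reaction (2): CO→Cu ratio 1:1 ⇒ n(Cu) = 18.925 mol.
Reaction (3): Cu→Cu(NO3)2 ratio 1:1 ⇒ n(Cu(NO3)2) = 18.925 mol.
Mass of Cu(NO3)2 = 18.925 × 187.57 = 3549.8 g.

3550 g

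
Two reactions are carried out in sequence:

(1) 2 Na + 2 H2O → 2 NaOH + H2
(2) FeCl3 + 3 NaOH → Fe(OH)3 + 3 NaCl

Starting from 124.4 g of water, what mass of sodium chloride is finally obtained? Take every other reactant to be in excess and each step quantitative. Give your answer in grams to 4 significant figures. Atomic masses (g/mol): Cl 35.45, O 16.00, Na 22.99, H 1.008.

403.5 g

M(H2O) = 2(1.008) + 16.00 = 18.016 g/mol.
M(NaCl) = 22.99 + 35.45 = 58.44 g/mol.
n(H2O) = 124.40 / 18.016 = 6.9050 mol.
Step 1 gives a 2:2 ratio of H2O to NaOH, so n(NaOH) = 6.9050 mol.
In step 2 the NaOH:NaCl ratio is 3:3, so n(NaCl) = 6.9050 mol.
Mass of NaCl = 6.9050 × 58.44 = 403.53 g.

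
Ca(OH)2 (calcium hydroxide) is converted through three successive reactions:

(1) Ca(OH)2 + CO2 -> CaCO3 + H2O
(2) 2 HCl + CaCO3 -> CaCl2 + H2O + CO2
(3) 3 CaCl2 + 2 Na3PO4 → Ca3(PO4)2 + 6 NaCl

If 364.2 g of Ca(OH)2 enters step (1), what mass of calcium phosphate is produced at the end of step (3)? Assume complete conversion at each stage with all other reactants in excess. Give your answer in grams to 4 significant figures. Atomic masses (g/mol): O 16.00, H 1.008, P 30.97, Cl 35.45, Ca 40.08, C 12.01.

508.2 g

M(Ca(OH)2) = 40.08 + 2(16.00) + 2(1.008) = 74.096 g/mol.
M(Ca3(PO4)2) = 3(40.08) + 2(30.97) + 8(16.00) = 310.18 g/mol.
n(Ca(OH)2) = 364.2 / 74.096 = 4.9152 mol.
Reaction (1): Ca(OH)2→CaCO3 ratio 1:1 ⇒ n(CaCO3) = 4.9152 mol.
Reaction (2): CaCO3→CaCl2 ratio 1:1 ⇒ n(CaCl2) = 4.9152 mol.
Reaction (3): CaCl2→Ca3(PO4)2 ratio 3:1 ⇒ n(Ca3(PO4)2) = 1.6384 mol.
Mass of Ca3(PO4)2 = 1.6384 × 310.18 = 508.20 g.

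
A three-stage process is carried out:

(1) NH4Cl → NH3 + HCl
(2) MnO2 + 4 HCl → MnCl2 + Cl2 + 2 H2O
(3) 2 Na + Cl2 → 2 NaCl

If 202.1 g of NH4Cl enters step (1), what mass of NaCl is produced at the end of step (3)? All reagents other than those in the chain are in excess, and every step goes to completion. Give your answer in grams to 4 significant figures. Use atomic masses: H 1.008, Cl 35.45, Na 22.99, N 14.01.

110.4 g

M(NH4Cl) = 14.01 + 4(1.008) + 35.45 = 53.492 g/mol.
M(NaCl) = 22.99 + 35.45 = 58.44 g/mol.
n(NH4Cl) = 202.1 / 53.492 = 3.7781 mol.
Reaction (1): NH4Cl→HCl ratio 1:1 ⇒ n(HCl) = 3.7781 mol.
Reaction (2): HCl→Cl2 ratio 4:1 ⇒ n(Cl2) = 0.94453 mol.
Reaction (3): Cl2→NaCl ratio 1:2 ⇒ n(NaCl) = 1.8891 mol.
Mass of NaCl = 1.8891 × 58.44 = 110.40 g.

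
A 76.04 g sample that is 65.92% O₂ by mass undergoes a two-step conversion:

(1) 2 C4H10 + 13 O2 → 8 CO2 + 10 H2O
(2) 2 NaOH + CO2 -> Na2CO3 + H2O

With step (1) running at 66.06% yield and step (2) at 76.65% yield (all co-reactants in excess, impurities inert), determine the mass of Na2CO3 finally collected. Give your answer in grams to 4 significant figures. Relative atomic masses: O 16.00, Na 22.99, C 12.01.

Pure O2 = 76.04 × 0.6592 = 50.126 g.
M(O2) = 2(16.00) = 32.00 g/mol.
M(Na2CO3) = 2(22.99) + 12.01 + 3(16.00) = 105.99 g/mol.
n(O2) = 50.126 / 32.00 = 1.5664 mol.
Step 1 (O2:CO2 = 13:8): theoretical n(CO2) = 0.96395 mol; at 66.06% yield, n(CO2) = 0.63679 mol.
Step 2 (CO2:Na2CO3 = 1:1): theoretical n(Na2CO3) = 0.63679 mol, so theoretical mass = 0.63679 × 105.99 = 67.493 g.
At 76.65% yield, actual mass of Na2CO3 = 67.493 × 0.7665 = 51.733 g.

51.73 g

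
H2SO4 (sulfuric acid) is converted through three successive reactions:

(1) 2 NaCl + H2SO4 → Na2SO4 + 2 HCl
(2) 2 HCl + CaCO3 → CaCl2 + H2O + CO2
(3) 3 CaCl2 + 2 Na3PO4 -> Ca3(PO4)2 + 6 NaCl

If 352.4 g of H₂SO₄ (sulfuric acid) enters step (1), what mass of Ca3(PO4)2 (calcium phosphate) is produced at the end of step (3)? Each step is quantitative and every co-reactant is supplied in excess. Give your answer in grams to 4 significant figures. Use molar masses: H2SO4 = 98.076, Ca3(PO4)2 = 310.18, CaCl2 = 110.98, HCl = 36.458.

371.5 g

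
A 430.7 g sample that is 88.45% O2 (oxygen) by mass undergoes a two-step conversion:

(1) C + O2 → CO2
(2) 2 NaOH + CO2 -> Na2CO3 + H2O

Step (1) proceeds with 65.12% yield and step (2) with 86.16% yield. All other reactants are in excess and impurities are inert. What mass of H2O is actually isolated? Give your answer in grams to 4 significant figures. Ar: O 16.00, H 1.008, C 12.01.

Pure O2 = 430.7 × 0.8845 = 380.95 g.
M(O2) = 2(16.00) = 32.00 g/mol.
M(H2O) = 2(1.008) + 16.00 = 18.016 g/mol.
n(O2) = 380.95 / 32.00 = 11.905 mol.
Step 1 (O2:CO2 = 1:1): theoretical n(CO2) = 11.905 mol; at 65.12% yield, n(CO2) = 7.7524 mol.
Step 2 (CO2:H2O = 1:1): theoretical n(H2O) = 7.7524 mol, so theoretical mass = 7.7524 × 18.016 = 139.67 g.
At 86.16% yield, actual mass of H2O = 139.67 × 0.8616 = 120.34 g.

120.3 g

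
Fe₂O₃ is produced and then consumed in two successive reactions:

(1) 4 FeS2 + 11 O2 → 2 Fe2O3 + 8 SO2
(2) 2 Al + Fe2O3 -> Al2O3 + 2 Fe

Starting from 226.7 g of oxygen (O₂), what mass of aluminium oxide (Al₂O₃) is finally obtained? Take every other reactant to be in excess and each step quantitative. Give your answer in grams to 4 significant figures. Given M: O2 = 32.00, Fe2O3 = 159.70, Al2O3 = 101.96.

131.3 g

n(O2) = 226.70 / 32.00 = 7.0844 mol.
Step 1 gives a 11:2 ratio of O2 to Fe2O3, so n(Fe2O3) = 1.2881 mol.
In step 2 the Fe2O3:Al2O3 ratio is 1:1, so n(Al2O3) = 1.2881 mol.
Mass of Al2O3 = 1.2881 × 101.96 = 131.33 g.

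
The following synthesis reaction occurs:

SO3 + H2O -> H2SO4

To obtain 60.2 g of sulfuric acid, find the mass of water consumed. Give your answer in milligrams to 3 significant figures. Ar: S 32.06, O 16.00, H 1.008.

M(H2SO4) = 2(1.008) + 32.06 + 4(16.00) = 98.076 g/mol.
M(H2O) = 2(1.008) + 16.00 = 18.016 g/mol.
n(H2SO4) = 60.20 g / 98.076 g/mol = 0.6138 mol.
From the equation the H2SO4:H2O mole ratio is 1:1, so n(H2O) = 0.6138 × 1/1 = 0.6138 mol.
Mass of H2O = 0.6138 mol × 18.016 g/mol = 11.06 g.
Converting to mg: 11.06 g = 11100 mg.

11100 mg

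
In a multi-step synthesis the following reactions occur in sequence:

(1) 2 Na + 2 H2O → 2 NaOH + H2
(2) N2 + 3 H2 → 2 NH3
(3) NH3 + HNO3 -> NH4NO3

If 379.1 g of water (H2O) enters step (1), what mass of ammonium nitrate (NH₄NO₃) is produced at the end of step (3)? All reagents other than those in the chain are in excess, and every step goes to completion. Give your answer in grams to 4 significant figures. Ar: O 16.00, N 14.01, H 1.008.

561.5 g

M(H2O) = 2(1.008) + 16.00 = 18.016 g/mol.
M(NH4NO3) = 2(14.01) + 4(1.008) + 3(16.00) = 80.052 g/mol.
n(H2O) = 379.1 / 18.016 = 21.042 mol.
Reaction (1): H2O→H2 ratio 2:1 ⇒ n(H2) = 10.521 mol.
Reaction (2): H2→NH3 ratio 3:2 ⇒ n(NH3) = 7.0141 mol.
Reaction (3): NH3→NH4NO3 ratio 1:1 ⇒ n(NH4NO3) = 7.0141 mol.
Mass of NH4NO3 = 7.0141 × 80.052 = 561.50 g.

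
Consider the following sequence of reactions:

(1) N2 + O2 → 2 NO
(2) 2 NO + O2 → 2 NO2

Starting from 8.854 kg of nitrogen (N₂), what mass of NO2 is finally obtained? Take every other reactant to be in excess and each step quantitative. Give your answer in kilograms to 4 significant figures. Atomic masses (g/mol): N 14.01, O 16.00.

29.08 kg

M(N2) = 2(14.01) = 28.02 g/mol.
M(NO2) = 14.01 + 2(16.00) = 46.01 g/mol.
8.854 kg = 8854.0 g.
n(N2) = 8854.0 / 28.02 = 315.99 mol.
Step 1 gives a 1:2 ratio of N2 to NO, so n(NO) = 631.98 mol.
In step 2 the NO:NO2 ratio is 2:2, so n(NO2) = 631.98 mol.
Mass of NO2 = 631.98 × 46.01 = 29077 g = 29.08 kg.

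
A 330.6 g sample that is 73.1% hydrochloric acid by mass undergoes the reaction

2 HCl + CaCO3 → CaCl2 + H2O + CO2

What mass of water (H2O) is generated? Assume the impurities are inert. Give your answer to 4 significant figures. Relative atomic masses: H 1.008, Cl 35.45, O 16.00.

Mass of pure HCl = 330.6 g × 0.731 = 241.67 g.
M(HCl) = 1.008 + 35.45 = 36.458 g/mol.
M(H2O) = 2(1.008) + 16.00 = 18.016 g/mol.
n(HCl) = 241.67 g / 36.458 g/mol = 6.6287 mol.
From the equation the HCl:H2O mole ratio is 2:1, so n(H2O) = 6.6287 × 1/2 = 3.3143 mol.
Mass of H2O = 3.3143 mol × 18.016 g/mol = 59.711 g.

59.71 g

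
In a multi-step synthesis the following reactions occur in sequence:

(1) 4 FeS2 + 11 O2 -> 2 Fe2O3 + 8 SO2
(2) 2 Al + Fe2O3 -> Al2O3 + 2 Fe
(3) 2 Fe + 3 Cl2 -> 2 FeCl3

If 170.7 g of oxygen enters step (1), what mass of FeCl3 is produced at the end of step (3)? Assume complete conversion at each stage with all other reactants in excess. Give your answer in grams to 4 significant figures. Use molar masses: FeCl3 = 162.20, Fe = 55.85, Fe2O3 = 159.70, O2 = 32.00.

314.6 g

n(O2) = 170.7 / 32.00 = 5.3344 mol.
Reaction (1): O2→Fe2O3 ratio 11:2 ⇒ n(Fe2O3) = 0.96989 mol.
Reaction (2): Fe2O3→Fe ratio 1:2 ⇒ n(Fe) = 1.9398 mol.
Reaction (3): Fe→FeCl3 ratio 2:2 ⇒ n(FeCl3) = 1.9398 mol.
Mass of FeCl3 = 1.9398 × 162.20 = 314.63 g.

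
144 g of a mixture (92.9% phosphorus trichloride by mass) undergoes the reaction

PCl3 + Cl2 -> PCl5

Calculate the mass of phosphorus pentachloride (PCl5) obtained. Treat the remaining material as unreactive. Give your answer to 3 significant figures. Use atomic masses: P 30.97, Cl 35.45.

Mass of pure PCl3 = 144 g × 0.929 = 133.8 g.
M(PCl3) = 30.97 + 3(35.45) = 137.32 g/mol.
M(PCl5) = 30.97 + 5(35.45) = 208.22 g/mol.
n(PCl3) = 133.8 g / 137.32 g/mol = 0.9742 mol.
From the equation the PCl3:PCl5 mole ratio is 1:1, so n(PCl5) = 0.9742 × 1/1 = 0.9742 mol.
Mass of PCl5 = 0.9742 mol × 208.22 g/mol = 202.8 g.

203 g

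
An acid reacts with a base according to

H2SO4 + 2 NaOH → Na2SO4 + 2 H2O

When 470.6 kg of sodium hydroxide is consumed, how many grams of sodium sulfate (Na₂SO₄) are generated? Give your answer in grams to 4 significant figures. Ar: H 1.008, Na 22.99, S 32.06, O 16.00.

835600 g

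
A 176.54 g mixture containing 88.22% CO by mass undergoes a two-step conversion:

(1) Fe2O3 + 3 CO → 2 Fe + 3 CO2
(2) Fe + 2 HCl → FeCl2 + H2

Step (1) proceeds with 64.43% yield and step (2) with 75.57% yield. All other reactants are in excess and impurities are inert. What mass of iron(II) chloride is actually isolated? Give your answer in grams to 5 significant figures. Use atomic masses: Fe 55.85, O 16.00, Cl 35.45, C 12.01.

Pure CO = 176.54 × 0.8822 = 155.744 g.
M(CO) = 12.01 + 16.00 = 28.01 g/mol.
M(FeCl2) = 55.85 + 2(35.45) = 126.75 g/mol.
n(CO) = 155.744 / 28.01 = 5.56029 mol.
Step 1 (CO:Fe = 3:2): theoretical n(Fe) = 3.70686 mol; at 64.43% yield, n(Fe) = 2.38833 mol.
Step 2 (Fe:FeCl2 = 1:1): theoretical n(FeCl2) = 2.38833 mol, so theoretical mass = 2.38833 × 126.75 = 302.721 g.
At 75.57% yield, actual mass of FeCl2 = 302.721 × 0.7557 = 228.766 g.

228.77 g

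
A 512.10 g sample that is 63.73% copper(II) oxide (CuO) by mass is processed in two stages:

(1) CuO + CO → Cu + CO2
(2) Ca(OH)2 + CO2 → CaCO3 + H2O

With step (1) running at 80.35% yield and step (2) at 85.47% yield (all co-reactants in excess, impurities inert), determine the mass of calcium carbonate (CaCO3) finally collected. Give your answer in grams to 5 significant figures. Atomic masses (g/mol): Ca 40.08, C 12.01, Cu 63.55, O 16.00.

Pure CuO = 512.10 × 0.6373 = 326.361 g.
M(CuO) = 63.55 + 16.00 = 79.55 g/mol.
M(CaCO3) = 40.08 + 12.01 + 3(16.00) = 100.09 g/mol.
n(CuO) = 326.361 / 79.55 = 4.10259 mol.
Step 1 (CuO:CO2 = 1:1): theoretical n(CO2) = 4.10259 mol; at 80.35% yield, n(CO2) = 3.29643 mol.
Step 2 (CO2:CaCO3 = 1:1): theoretical n(CaCO3) = 3.29643 mol, so theoretical mass = 3.29643 × 100.09 = 329.940 g.
At 85.47% yield, actual mass of CaCO3 = 329.940 × 0.8547 = 282.000 g.

282.00 g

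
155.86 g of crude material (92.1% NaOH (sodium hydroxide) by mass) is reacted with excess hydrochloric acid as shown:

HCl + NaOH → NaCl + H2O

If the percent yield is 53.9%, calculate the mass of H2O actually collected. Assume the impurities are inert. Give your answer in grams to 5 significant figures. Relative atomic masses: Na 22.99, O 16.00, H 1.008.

Pure NaOH available = 155.86 g × 0.921 = 143.547 g.
M(NaOH) = 22.99 + 16.00 + 1.008 = 39.998 g/mol.
M(H2O) = 2(1.008) + 16.00 = 18.016 g/mol.
n(NaOH) = 143.547 g / 39.998 g/mol = 3.58886 mol.
From the equation the NaOH:H2O mole ratio is 1:1, so n(H2O) = 3.58886 × 1/1 = 3.58886 mol.
Mass of H2O = 3.58886 mol × 18.016 g/mol = 64.6568 g.
Actual mass collected = 64.6568 g × 0.539 = 34.8500 g.

34.850 g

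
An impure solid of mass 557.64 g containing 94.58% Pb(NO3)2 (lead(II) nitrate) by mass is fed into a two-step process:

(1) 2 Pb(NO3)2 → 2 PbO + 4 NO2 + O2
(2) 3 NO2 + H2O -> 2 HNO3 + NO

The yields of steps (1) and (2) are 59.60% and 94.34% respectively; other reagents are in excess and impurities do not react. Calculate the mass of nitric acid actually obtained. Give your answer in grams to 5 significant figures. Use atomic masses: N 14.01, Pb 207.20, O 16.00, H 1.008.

75.228 g

Pure Pb(NO3)2 = 557.64 × 0.9458 = 527.416 g.
M(Pb(NO3)2) = 207.20 + 2(14.01) + 6(16.00) = 331.22 g/mol.
M(HNO3) = 1.008 + 14.01 + 3(16.00) = 63.018 g/mol.
n(Pb(NO3)2) = 527.416 / 331.22 = 1.59234 mol.
Step 1 (Pb(NO3)2:NO2 = 2:4): theoretical n(NO2) = 3.18469 mol; at 59.60% yield, n(NO2) = 1.89807 mol.
Step 2 (NO2:HNO3 = 3:2): theoretical n(HNO3) = 1.26538 mol, so theoretical mass = 1.26538 × 63.018 = 79.7418 g.
At 94.34% yield, actual mass of HNO3 = 79.7418 × 0.9434 = 75.2285 g.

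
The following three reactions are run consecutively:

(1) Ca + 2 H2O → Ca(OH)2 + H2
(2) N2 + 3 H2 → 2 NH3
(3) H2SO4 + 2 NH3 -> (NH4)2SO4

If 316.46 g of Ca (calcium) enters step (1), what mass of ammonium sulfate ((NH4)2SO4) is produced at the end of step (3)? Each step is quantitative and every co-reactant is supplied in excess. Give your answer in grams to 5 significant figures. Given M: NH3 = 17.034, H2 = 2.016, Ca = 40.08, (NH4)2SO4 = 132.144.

347.79 g

n(Ca) = 316.46 / 40.08 = 7.89571 mol.
Reaction (1): Ca→H2 ratio 1:1 ⇒ n(H2) = 7.89571 mol.
Reaction (2): H2→NH3 ratio 3:2 ⇒ n(NH3) = 5.26381 mol.
Reaction (3): NH3→(NH4)2SO4 ratio 2:1 ⇒ n((NH4)2SO4) = 2.63190 mol.
Mass of (NH4)2SO4 = 2.63190 × 132.144 = 347.790 g.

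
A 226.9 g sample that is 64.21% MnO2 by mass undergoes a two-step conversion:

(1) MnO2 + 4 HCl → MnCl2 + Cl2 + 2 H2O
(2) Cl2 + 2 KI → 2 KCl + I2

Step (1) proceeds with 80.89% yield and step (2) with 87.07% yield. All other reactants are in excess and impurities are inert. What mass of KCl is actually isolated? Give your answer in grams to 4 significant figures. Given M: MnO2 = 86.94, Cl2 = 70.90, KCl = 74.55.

176.0 g

Pure MnO2 = 226.9 × 0.6421 = 145.69 g.
n(MnO2) = 145.69 / 86.94 = 1.6758 mol.
Step 1 (MnO2:Cl2 = 1:1): theoretical n(Cl2) = 1.6758 mol; at 80.89% yield, n(Cl2) = 1.3555 mol.
Step 2 (Cl2:KCl = 1:2): theoretical n(KCl) = 2.7111 mol, so theoretical mass = 2.7111 × 74.55 = 202.11 g.
At 87.07% yield, actual mass of KCl = 202.11 × 0.8707 = 175.98 g.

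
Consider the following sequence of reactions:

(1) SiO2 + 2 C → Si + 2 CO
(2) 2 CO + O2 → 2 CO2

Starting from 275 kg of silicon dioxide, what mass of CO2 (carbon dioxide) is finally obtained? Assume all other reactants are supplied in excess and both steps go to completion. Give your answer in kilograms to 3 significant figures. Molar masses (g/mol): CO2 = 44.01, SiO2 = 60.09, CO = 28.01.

275 kg = 275000 g.
n(SiO2) = 275000 / 60.09 = 4576 mol.
Step 1 gives a 1:2 ratio of SiO2 to CO, so n(CO) = 9153 mol.
In step 2 the CO:CO2 ratio is 2:2, so n(CO2) = 9153 mol.
Mass of CO2 = 9153 × 44.01 = 402800 g = 403 kg.

403 kg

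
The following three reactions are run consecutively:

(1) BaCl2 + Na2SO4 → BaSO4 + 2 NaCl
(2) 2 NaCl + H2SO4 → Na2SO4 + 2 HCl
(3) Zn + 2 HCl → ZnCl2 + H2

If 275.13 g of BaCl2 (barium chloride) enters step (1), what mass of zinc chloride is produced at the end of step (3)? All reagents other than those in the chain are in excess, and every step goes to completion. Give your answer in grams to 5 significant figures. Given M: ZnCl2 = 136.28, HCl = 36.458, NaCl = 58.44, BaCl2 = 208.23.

180.06 g

n(BaCl2) = 275.13 / 208.23 = 1.32128 mol.
Reaction (1): BaCl2→NaCl ratio 1:2 ⇒ n(NaCl) = 2.64256 mol.
Reaction (2): NaCl→HCl ratio 2:2 ⇒ n(HCl) = 2.64256 mol.
Reaction (3): HCl→ZnCl2 ratio 2:1 ⇒ n(ZnCl2) = 1.32128 mol.
Mass of ZnCl2 = 1.32128 × 136.28 = 180.064 g.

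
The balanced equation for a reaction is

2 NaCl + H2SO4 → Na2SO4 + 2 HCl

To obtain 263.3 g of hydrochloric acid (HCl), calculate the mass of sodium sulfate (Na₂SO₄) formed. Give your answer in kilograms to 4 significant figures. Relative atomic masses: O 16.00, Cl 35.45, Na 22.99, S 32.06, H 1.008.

0.5129 kg

M(HCl) = 1.008 + 35.45 = 36.458 g/mol.
M(Na2SO4) = 2(22.99) + 32.06 + 4(16.00) = 142.04 g/mol.
n(HCl) = 263.30 g / 36.458 g/mol = 7.2220 mol.
From the equation the HCl:Na2SO4 mole ratio is 2:1, so n(Na2SO4) = 7.2220 × 1/2 = 3.6110 mol.
Mass of Na2SO4 = 3.6110 mol × 142.04 g/mol = 512.91 g.
Converting to kg: 512.91 g = 0.5129 kg.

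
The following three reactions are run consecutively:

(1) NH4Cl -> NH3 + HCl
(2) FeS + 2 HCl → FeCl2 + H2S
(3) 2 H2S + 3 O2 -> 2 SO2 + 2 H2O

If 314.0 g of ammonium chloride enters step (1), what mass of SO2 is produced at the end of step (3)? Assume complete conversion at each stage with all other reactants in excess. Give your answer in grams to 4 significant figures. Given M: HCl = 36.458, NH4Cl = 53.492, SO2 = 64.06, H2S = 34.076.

188.0 g

n(NH4Cl) = 314.0 / 53.492 = 5.8700 mol.
Reaction (1): NH4Cl→HCl ratio 1:1 ⇒ n(HCl) = 5.8700 mol.
Reaction (2): HCl→H2S ratio 2:1 ⇒ n(H2S) = 2.9350 mol.
Reaction (3): H2S→SO2 ratio 2:2 ⇒ n(SO2) = 2.9350 mol.
Mass of SO2 = 2.9350 × 64.06 = 188.02 g.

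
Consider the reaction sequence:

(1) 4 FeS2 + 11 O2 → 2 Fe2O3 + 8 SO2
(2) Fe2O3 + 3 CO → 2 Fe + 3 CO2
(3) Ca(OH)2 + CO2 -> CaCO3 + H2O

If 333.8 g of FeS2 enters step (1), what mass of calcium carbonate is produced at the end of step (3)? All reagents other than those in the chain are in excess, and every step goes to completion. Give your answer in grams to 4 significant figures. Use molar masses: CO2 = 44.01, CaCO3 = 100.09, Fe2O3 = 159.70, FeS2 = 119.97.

n(FeS2) = 333.8 / 119.97 = 2.7824 mol.
Reaction (1): FeS2→Fe2O3 ratio 4:2 ⇒ n(Fe2O3) = 1.3912 mol.
Reaction (2): Fe2O3→CO2 ratio 1:3 ⇒ n(CO2) = 4.1735 mol.
Reaction (3): CO2→CaCO3 ratio 1:1 ⇒ n(CaCO3) = 4.1735 mol.
Mass of CaCO3 = 4.1735 × 100.09 = 417.73 g.

417.7 g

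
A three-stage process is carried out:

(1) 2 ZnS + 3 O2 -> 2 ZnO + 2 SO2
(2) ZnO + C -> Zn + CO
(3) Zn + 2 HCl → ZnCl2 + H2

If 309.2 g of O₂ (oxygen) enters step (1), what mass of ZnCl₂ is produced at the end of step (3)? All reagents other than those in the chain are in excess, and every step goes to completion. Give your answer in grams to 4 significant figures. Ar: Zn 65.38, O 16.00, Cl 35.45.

877.9 g

M(O2) = 2(16.00) = 32.00 g/mol.
M(ZnCl2) = 65.38 + 2(35.45) = 136.28 g/mol.
n(O2) = 309.2 / 32.00 = 9.6625 mol.
Reaction (1): O2→ZnO ratio 3:2 ⇒ n(ZnO) = 6.4417 mol.
Reaction (2): ZnO→Zn ratio 1:1 ⇒ n(Zn) = 6.4417 mol.
Reaction (3): Zn→ZnCl2 ratio 1:1 ⇒ n(ZnCl2) = 6.4417 mol.
Mass of ZnCl2 = 6.4417 × 136.28 = 877.87 g.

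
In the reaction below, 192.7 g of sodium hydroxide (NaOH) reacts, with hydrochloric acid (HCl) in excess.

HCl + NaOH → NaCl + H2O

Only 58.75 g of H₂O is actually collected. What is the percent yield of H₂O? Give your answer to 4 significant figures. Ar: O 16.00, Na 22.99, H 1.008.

67.69 %

M(NaOH) = 22.99 + 16.00 + 1.008 = 39.998 g/mol.
M(H2O) = 2(1.008) + 16.00 = 18.016 g/mol.
n(NaOH) = 192.70 g / 39.998 g/mol = 4.8177 mol.
From the equation the NaOH:H2O mole ratio is 1:1, so n(H2O) = 4.8177 × 1/1 = 4.8177 mol.
Mass of H2O = 4.8177 mol × 18.016 g/mol = 86.796 g.
This is the theoretical yield. Percent yield = 58.75 g / 86.796 g × 100% = 67.687%.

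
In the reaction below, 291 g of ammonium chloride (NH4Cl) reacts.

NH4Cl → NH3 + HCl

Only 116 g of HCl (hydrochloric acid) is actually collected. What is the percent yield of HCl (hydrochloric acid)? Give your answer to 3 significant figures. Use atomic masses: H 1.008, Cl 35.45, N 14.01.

58.5 %

M(NH4Cl) = 14.01 + 4(1.008) + 35.45 = 53.492 g/mol.
M(HCl) = 1.008 + 35.45 = 36.458 g/mol.
n(NH4Cl) = 291.0 g / 53.492 g/mol = 5.440 mol.
From the equation the NH4Cl:HCl mole ratio is 1:1, so n(HCl) = 5.440 × 1/1 = 5.440 mol.
Mass of HCl = 5.440 mol × 36.458 g/mol = 198.3 g.
This is the theoretical yield. Percent yield = 116 g / 198.3 g × 100% = 58.49%.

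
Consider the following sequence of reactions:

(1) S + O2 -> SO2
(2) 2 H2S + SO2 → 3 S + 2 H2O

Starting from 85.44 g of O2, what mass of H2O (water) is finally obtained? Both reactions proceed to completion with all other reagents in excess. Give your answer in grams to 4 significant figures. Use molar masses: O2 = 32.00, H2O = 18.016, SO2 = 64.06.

n(O2) = 85.440 / 32.00 = 2.6700 mol.
Step 1 gives a 1:1 ratio of O2 to SO2, so n(SO2) = 2.6700 mol.
In step 2 the SO2:H2O ratio is 1:2, so n(H2O) = 5.3400 mol.
Mass of H2O = 5.3400 × 18.016 = 96.205 g.

96.21 g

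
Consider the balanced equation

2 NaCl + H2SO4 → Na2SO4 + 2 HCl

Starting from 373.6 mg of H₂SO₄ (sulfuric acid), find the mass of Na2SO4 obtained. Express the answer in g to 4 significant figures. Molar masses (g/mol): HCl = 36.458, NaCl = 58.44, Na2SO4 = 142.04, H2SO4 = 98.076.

Convert: 373.6 mg = 0.37360 g.
n(H2SO4) = 0.37360 g / 98.076 g/mol = 0.0038093 mol.
From the equation the H2SO4:Na2SO4 mole ratio is 1:1, so n(Na2SO4) = 0.0038093 × 1/1 = 0.0038093 mol.
Mass of Na2SO4 = 0.0038093 mol × 142.04 g/mol = 0.54107 g.

0.5411 g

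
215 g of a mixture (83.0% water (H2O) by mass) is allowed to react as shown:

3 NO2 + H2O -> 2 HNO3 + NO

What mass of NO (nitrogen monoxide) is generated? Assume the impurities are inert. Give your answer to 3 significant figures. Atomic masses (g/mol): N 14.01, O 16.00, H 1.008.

Mass of pure H2O = 215 g × 0.830 = 178.4 g.
M(H2O) = 2(1.008) + 16.00 = 18.016 g/mol.
M(NO) = 14.01 + 16.00 = 30.01 g/mol.
n(H2O) = 178.4 g / 18.016 g/mol = 9.905 mol.
From the equation the H2O:NO mole ratio is 1:1, so n(NO) = 9.905 × 1/1 = 9.905 mol.
Mass of NO = 9.905 mol × 30.01 g/mol = 297.3 g.

297 g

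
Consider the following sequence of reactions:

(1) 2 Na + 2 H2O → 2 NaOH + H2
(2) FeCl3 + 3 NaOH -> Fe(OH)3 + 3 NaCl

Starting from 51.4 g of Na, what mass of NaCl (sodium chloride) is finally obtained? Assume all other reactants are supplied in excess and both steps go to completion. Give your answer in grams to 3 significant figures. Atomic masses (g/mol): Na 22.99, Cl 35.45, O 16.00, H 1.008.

131 g

M(Na) = 22.99 g/mol.
M(NaCl) = 22.99 + 35.45 = 58.44 g/mol.
n(Na) = 51.40 / 22.99 = 2.236 mol.
Step 1 gives a 2:2 ratio of Na to NaOH, so n(NaOH) = 2.236 mol.
In step 2 the NaOH:NaCl ratio is 3:3, so n(NaCl) = 2.236 mol.
Mass of NaCl = 2.236 × 58.44 = 130.7 g.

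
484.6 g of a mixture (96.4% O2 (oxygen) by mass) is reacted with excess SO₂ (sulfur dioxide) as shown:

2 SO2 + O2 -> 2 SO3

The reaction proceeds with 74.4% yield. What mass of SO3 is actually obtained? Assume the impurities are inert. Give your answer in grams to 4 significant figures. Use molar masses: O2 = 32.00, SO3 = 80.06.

1739 g

Pure O2 available = 484.6 g × 0.964 = 467.15 g.
n(O2) = 467.15 g / 32.00 g/mol = 14.599 mol.
From the equation the O2:SO3 mole ratio is 1:2, so n(SO3) = 14.599 × 2/1 = 29.197 mol.
Mass of SO3 = 29.197 mol × 80.06 g/mol = 2337.5 g.
Actual mass collected = 2337.5 g × 0.744 = 1739.1 g.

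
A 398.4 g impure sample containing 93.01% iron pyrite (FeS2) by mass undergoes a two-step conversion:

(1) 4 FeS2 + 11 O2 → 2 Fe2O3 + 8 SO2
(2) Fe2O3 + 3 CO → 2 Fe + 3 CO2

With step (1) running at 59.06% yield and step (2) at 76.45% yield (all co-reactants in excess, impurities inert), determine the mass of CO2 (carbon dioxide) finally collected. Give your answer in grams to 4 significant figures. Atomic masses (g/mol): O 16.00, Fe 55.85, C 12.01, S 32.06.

Pure FeS2 = 398.4 × 0.9301 = 370.55 g.
M(FeS2) = 55.85 + 2(32.06) = 119.97 g/mol.
M(CO2) = 12.01 + 2(16.00) = 44.01 g/mol.
n(FeS2) = 370.55 / 119.97 = 3.0887 mol.
Step 1 (FeS2:Fe2O3 = 4:2): theoretical n(Fe2O3) = 1.5444 mol; at 59.06% yield, n(Fe2O3) = 0.91209 mol.
Step 2 (Fe2O3:CO2 = 1:3): theoretical n(CO2) = 2.7363 mol, so theoretical mass = 2.7363 × 44.01 = 120.42 g.
At 76.45% yield, actual mass of CO2 = 120.42 × 0.7645 = 92.064 g.

92.06 g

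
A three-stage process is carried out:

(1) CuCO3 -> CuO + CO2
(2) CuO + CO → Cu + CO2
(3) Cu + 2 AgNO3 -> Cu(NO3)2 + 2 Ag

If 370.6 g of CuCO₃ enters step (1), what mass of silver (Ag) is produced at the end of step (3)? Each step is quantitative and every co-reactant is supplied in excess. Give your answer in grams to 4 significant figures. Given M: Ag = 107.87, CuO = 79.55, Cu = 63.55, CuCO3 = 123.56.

647.1 g

n(CuCO3) = 370.6 / 123.56 = 2.9994 mol.
Reaction (1): CuCO3→CuO ratio 1:1 ⇒ n(CuO) = 2.9994 mol.
Reaction (2): CuO→Cu ratio 1:1 ⇒ n(Cu) = 2.9994 mol.
Reaction (3): Cu→Ag ratio 1:2 ⇒ n(Ag) = 5.9987 mol.
Mass of Ag = 5.9987 × 107.87 = 647.08 g.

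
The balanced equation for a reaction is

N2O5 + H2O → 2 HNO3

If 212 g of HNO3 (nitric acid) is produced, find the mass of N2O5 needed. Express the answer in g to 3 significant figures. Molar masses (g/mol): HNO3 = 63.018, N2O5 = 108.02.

182 g

n(HNO3) = 212.0 g / 63.018 g/mol = 3.364 mol.
From the equation the HNO3:N2O5 mole ratio is 2:1, so n(N2O5) = 3.364 × 1/2 = 1.682 mol.
Mass of N2O5 = 1.682 mol × 108.02 g/mol = 181.7 g.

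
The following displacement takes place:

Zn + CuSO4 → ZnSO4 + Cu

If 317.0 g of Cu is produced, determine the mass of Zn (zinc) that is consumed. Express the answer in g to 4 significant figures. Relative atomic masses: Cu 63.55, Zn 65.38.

M(Cu) = 63.55 g/mol.
M(Zn) = 65.38 g/mol.
n(Cu) = 317.00 g / 63.55 g/mol = 4.9882 mol.
From the equation the Cu:Zn mole ratio is 1:1, so n(Zn) = 4.9882 × 1/1 = 4.9882 mol.
Mass of Zn = 4.9882 mol × 65.38 g/mol = 326.13 g.

326.1 g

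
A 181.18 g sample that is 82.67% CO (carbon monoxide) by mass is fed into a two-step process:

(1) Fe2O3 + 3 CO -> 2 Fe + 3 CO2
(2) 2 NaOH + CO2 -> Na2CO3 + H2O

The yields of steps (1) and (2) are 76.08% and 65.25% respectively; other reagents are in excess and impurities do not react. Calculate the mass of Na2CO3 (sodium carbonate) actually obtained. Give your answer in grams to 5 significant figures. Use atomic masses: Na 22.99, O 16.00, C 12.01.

281.36 g

Pure CO = 181.18 × 0.8267 = 149.782 g.
M(CO) = 12.01 + 16.00 = 28.01 g/mol.
M(Na2CO3) = 2(22.99) + 12.01 + 3(16.00) = 105.99 g/mol.
n(CO) = 149.782 / 28.01 = 5.34743 mol.
Step 1 (CO:CO2 = 3:3): theoretical n(CO2) = 5.34743 mol; at 76.08% yield, n(CO2) = 4.06832 mol.
Step 2 (CO2:Na2CO3 = 1:1): theoretical n(Na2CO3) = 4.06832 mol, so theoretical mass = 4.06832 × 105.99 = 431.202 g.
At 65.25% yield, actual mass of Na2CO3 = 431.202 × 0.6525 = 281.359 g.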